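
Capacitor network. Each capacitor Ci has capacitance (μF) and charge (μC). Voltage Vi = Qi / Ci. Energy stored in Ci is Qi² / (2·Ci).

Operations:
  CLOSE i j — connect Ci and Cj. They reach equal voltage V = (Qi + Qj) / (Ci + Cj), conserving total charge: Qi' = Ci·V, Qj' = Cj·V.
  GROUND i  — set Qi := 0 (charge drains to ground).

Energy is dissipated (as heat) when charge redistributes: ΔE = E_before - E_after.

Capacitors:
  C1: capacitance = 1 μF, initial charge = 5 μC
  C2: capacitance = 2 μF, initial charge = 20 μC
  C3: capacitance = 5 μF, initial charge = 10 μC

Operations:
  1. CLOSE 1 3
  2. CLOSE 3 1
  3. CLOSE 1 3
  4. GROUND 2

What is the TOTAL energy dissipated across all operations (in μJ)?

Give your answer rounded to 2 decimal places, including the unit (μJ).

Initial: C1(1μF, Q=5μC, V=5.00V), C2(2μF, Q=20μC, V=10.00V), C3(5μF, Q=10μC, V=2.00V)
Op 1: CLOSE 1-3: Q_total=15.00, C_total=6.00, V=2.50; Q1=2.50, Q3=12.50; dissipated=3.750
Op 2: CLOSE 3-1: Q_total=15.00, C_total=6.00, V=2.50; Q3=12.50, Q1=2.50; dissipated=0.000
Op 3: CLOSE 1-3: Q_total=15.00, C_total=6.00, V=2.50; Q1=2.50, Q3=12.50; dissipated=0.000
Op 4: GROUND 2: Q2=0; energy lost=100.000
Total dissipated: 103.750 μJ

Answer: 103.75 μJ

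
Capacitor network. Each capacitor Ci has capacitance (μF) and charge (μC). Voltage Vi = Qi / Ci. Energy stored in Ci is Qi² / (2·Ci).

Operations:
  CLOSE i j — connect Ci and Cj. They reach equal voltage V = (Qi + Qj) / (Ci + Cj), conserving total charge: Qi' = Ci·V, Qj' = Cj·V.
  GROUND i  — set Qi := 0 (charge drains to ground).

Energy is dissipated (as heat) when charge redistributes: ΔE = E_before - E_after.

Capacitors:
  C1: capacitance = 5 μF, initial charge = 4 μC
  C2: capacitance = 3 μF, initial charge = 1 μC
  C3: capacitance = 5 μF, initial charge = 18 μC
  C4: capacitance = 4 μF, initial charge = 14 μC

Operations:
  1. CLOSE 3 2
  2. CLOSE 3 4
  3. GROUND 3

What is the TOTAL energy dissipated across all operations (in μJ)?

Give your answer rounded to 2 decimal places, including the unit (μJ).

Answer: 32.07 μJ

Derivation:
Initial: C1(5μF, Q=4μC, V=0.80V), C2(3μF, Q=1μC, V=0.33V), C3(5μF, Q=18μC, V=3.60V), C4(4μF, Q=14μC, V=3.50V)
Op 1: CLOSE 3-2: Q_total=19.00, C_total=8.00, V=2.38; Q3=11.88, Q2=7.12; dissipated=10.004
Op 2: CLOSE 3-4: Q_total=25.88, C_total=9.00, V=2.88; Q3=14.38, Q4=11.50; dissipated=1.406
Op 3: GROUND 3: Q3=0; energy lost=20.664
Total dissipated: 32.074 μJ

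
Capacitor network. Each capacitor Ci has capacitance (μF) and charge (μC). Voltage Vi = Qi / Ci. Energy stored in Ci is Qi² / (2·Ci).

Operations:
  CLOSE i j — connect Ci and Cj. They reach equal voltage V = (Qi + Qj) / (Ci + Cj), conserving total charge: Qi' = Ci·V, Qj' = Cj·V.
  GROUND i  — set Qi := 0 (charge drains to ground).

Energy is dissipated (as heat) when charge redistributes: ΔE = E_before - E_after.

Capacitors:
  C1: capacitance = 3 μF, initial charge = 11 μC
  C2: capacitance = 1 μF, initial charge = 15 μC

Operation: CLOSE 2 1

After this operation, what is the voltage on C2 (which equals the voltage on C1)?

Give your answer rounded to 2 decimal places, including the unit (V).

Answer: 6.50 V

Derivation:
Initial: C1(3μF, Q=11μC, V=3.67V), C2(1μF, Q=15μC, V=15.00V)
Op 1: CLOSE 2-1: Q_total=26.00, C_total=4.00, V=6.50; Q2=6.50, Q1=19.50; dissipated=48.167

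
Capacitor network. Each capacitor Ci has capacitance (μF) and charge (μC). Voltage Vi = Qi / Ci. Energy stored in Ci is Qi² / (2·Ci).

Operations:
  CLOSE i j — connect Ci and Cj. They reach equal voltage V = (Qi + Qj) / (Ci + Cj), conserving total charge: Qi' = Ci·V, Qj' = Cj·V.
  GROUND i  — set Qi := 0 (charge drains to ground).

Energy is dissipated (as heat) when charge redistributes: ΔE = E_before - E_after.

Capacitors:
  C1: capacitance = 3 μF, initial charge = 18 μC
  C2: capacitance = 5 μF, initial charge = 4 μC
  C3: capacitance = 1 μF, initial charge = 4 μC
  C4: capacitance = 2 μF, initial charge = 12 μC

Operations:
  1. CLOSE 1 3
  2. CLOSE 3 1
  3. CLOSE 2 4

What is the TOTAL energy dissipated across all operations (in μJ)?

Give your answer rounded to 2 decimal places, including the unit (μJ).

Answer: 20.81 μJ

Derivation:
Initial: C1(3μF, Q=18μC, V=6.00V), C2(5μF, Q=4μC, V=0.80V), C3(1μF, Q=4μC, V=4.00V), C4(2μF, Q=12μC, V=6.00V)
Op 1: CLOSE 1-3: Q_total=22.00, C_total=4.00, V=5.50; Q1=16.50, Q3=5.50; dissipated=1.500
Op 2: CLOSE 3-1: Q_total=22.00, C_total=4.00, V=5.50; Q3=5.50, Q1=16.50; dissipated=0.000
Op 3: CLOSE 2-4: Q_total=16.00, C_total=7.00, V=2.29; Q2=11.43, Q4=4.57; dissipated=19.314
Total dissipated: 20.814 μJ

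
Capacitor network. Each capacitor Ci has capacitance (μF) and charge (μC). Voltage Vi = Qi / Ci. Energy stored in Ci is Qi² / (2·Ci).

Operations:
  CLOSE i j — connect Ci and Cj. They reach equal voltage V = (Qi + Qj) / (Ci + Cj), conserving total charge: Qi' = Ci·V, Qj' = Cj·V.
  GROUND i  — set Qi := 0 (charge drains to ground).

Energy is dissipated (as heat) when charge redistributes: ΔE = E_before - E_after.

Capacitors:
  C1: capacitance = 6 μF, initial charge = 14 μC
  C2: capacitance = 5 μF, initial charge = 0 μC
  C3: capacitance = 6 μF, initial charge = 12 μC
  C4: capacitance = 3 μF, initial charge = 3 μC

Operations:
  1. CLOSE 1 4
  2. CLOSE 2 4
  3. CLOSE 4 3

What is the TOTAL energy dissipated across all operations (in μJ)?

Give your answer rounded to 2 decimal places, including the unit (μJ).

Answer: 6.79 μJ

Derivation:
Initial: C1(6μF, Q=14μC, V=2.33V), C2(5μF, Q=0μC, V=0.00V), C3(6μF, Q=12μC, V=2.00V), C4(3μF, Q=3μC, V=1.00V)
Op 1: CLOSE 1-4: Q_total=17.00, C_total=9.00, V=1.89; Q1=11.33, Q4=5.67; dissipated=1.778
Op 2: CLOSE 2-4: Q_total=5.67, C_total=8.00, V=0.71; Q2=3.54, Q4=2.12; dissipated=3.345
Op 3: CLOSE 4-3: Q_total=14.12, C_total=9.00, V=1.57; Q4=4.71, Q3=9.42; dissipated=1.668
Total dissipated: 6.791 μJ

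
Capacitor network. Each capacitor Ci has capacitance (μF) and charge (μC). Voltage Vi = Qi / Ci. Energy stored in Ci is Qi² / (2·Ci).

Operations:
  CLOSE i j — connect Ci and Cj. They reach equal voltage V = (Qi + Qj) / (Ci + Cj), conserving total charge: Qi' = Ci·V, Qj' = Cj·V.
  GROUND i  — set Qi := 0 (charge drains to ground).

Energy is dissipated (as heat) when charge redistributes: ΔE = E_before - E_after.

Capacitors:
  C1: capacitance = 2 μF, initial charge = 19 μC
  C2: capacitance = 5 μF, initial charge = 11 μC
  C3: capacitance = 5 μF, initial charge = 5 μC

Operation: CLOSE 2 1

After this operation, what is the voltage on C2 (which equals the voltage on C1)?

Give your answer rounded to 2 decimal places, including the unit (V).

Answer: 4.29 V

Derivation:
Initial: C1(2μF, Q=19μC, V=9.50V), C2(5μF, Q=11μC, V=2.20V), C3(5μF, Q=5μC, V=1.00V)
Op 1: CLOSE 2-1: Q_total=30.00, C_total=7.00, V=4.29; Q2=21.43, Q1=8.57; dissipated=38.064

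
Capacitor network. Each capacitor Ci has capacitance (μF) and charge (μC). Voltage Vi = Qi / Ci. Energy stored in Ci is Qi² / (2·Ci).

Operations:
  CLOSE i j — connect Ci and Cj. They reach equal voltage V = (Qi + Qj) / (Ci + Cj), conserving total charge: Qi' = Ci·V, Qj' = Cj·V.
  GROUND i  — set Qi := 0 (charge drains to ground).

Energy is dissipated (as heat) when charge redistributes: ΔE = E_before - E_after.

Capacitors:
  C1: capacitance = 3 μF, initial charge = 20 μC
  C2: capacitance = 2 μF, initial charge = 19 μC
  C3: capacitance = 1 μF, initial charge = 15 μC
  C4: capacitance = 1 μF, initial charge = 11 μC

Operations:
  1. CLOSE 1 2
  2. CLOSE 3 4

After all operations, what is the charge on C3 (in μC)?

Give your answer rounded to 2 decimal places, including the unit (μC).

Answer: 13.00 μC

Derivation:
Initial: C1(3μF, Q=20μC, V=6.67V), C2(2μF, Q=19μC, V=9.50V), C3(1μF, Q=15μC, V=15.00V), C4(1μF, Q=11μC, V=11.00V)
Op 1: CLOSE 1-2: Q_total=39.00, C_total=5.00, V=7.80; Q1=23.40, Q2=15.60; dissipated=4.817
Op 2: CLOSE 3-4: Q_total=26.00, C_total=2.00, V=13.00; Q3=13.00, Q4=13.00; dissipated=4.000
Final charges: Q1=23.40, Q2=15.60, Q3=13.00, Q4=13.00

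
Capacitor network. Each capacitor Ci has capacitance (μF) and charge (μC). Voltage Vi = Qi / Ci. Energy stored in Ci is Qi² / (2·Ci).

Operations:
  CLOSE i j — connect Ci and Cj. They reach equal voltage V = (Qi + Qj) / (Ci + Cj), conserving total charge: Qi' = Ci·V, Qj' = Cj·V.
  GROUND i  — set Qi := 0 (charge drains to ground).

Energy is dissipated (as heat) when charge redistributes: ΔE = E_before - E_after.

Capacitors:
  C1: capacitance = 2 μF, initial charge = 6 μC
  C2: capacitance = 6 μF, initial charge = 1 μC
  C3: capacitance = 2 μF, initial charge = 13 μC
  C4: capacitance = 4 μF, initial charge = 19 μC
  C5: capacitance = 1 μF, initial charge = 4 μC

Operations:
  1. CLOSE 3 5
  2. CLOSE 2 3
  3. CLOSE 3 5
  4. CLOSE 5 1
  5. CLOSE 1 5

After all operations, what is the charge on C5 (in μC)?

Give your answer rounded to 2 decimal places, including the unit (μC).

Initial: C1(2μF, Q=6μC, V=3.00V), C2(6μF, Q=1μC, V=0.17V), C3(2μF, Q=13μC, V=6.50V), C4(4μF, Q=19μC, V=4.75V), C5(1μF, Q=4μC, V=4.00V)
Op 1: CLOSE 3-5: Q_total=17.00, C_total=3.00, V=5.67; Q3=11.33, Q5=5.67; dissipated=2.083
Op 2: CLOSE 2-3: Q_total=12.33, C_total=8.00, V=1.54; Q2=9.25, Q3=3.08; dissipated=22.688
Op 3: CLOSE 3-5: Q_total=8.75, C_total=3.00, V=2.92; Q3=5.83, Q5=2.92; dissipated=5.672
Op 4: CLOSE 5-1: Q_total=8.92, C_total=3.00, V=2.97; Q5=2.97, Q1=5.94; dissipated=0.002
Op 5: CLOSE 1-5: Q_total=8.92, C_total=3.00, V=2.97; Q1=5.94, Q5=2.97; dissipated=0.000
Final charges: Q1=5.94, Q2=9.25, Q3=5.83, Q4=19.00, Q5=2.97

Answer: 2.97 μC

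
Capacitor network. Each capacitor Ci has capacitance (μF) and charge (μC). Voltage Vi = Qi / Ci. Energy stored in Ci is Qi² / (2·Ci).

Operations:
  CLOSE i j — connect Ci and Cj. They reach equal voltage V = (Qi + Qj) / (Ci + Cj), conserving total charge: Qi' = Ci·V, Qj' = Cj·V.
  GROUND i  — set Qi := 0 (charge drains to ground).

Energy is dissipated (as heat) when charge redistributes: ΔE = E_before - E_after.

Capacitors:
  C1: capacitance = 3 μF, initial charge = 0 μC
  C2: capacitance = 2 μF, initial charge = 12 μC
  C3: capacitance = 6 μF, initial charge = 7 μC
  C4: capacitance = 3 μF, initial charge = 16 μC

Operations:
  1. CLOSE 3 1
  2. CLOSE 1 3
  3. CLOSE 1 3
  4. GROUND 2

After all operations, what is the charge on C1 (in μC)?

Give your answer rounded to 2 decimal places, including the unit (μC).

Answer: 2.33 μC

Derivation:
Initial: C1(3μF, Q=0μC, V=0.00V), C2(2μF, Q=12μC, V=6.00V), C3(6μF, Q=7μC, V=1.17V), C4(3μF, Q=16μC, V=5.33V)
Op 1: CLOSE 3-1: Q_total=7.00, C_total=9.00, V=0.78; Q3=4.67, Q1=2.33; dissipated=1.361
Op 2: CLOSE 1-3: Q_total=7.00, C_total=9.00, V=0.78; Q1=2.33, Q3=4.67; dissipated=0.000
Op 3: CLOSE 1-3: Q_total=7.00, C_total=9.00, V=0.78; Q1=2.33, Q3=4.67; dissipated=0.000
Op 4: GROUND 2: Q2=0; energy lost=36.000
Final charges: Q1=2.33, Q2=0.00, Q3=4.67, Q4=16.00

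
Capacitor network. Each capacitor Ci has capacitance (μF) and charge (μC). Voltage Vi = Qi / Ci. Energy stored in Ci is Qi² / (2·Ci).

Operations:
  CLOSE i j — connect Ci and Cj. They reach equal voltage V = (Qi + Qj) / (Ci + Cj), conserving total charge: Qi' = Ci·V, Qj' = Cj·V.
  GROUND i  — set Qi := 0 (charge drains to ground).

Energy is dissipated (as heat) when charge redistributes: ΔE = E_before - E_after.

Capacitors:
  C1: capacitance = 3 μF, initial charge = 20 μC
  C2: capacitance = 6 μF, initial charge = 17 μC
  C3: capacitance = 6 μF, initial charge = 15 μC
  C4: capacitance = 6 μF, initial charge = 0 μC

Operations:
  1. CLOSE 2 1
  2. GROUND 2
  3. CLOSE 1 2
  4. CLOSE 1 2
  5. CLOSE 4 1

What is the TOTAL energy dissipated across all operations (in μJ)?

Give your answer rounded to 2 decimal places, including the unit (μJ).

Answer: 84.18 μJ

Derivation:
Initial: C1(3μF, Q=20μC, V=6.67V), C2(6μF, Q=17μC, V=2.83V), C3(6μF, Q=15μC, V=2.50V), C4(6μF, Q=0μC, V=0.00V)
Op 1: CLOSE 2-1: Q_total=37.00, C_total=9.00, V=4.11; Q2=24.67, Q1=12.33; dissipated=14.694
Op 2: GROUND 2: Q2=0; energy lost=50.704
Op 3: CLOSE 1-2: Q_total=12.33, C_total=9.00, V=1.37; Q1=4.11, Q2=8.22; dissipated=16.901
Op 4: CLOSE 1-2: Q_total=12.33, C_total=9.00, V=1.37; Q1=4.11, Q2=8.22; dissipated=0.000
Op 5: CLOSE 4-1: Q_total=4.11, C_total=9.00, V=0.46; Q4=2.74, Q1=1.37; dissipated=1.878
Total dissipated: 84.177 μJ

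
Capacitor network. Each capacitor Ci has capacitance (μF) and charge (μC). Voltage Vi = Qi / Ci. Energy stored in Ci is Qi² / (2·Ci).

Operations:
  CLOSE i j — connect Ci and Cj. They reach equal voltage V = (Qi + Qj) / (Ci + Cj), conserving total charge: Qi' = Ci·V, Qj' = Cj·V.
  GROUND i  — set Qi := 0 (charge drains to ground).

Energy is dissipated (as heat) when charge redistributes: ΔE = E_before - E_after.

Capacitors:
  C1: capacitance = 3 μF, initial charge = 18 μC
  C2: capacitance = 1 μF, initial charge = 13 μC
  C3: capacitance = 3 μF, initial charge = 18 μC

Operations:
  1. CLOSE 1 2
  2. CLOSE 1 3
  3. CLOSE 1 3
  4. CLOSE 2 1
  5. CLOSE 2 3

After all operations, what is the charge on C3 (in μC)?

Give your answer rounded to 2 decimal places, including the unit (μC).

Answer: 20.79 μC

Derivation:
Initial: C1(3μF, Q=18μC, V=6.00V), C2(1μF, Q=13μC, V=13.00V), C3(3μF, Q=18μC, V=6.00V)
Op 1: CLOSE 1-2: Q_total=31.00, C_total=4.00, V=7.75; Q1=23.25, Q2=7.75; dissipated=18.375
Op 2: CLOSE 1-3: Q_total=41.25, C_total=6.00, V=6.88; Q1=20.62, Q3=20.62; dissipated=2.297
Op 3: CLOSE 1-3: Q_total=41.25, C_total=6.00, V=6.88; Q1=20.62, Q3=20.62; dissipated=0.000
Op 4: CLOSE 2-1: Q_total=28.38, C_total=4.00, V=7.09; Q2=7.09, Q1=21.28; dissipated=0.287
Op 5: CLOSE 2-3: Q_total=27.72, C_total=4.00, V=6.93; Q2=6.93, Q3=20.79; dissipated=0.018
Final charges: Q1=21.28, Q2=6.93, Q3=20.79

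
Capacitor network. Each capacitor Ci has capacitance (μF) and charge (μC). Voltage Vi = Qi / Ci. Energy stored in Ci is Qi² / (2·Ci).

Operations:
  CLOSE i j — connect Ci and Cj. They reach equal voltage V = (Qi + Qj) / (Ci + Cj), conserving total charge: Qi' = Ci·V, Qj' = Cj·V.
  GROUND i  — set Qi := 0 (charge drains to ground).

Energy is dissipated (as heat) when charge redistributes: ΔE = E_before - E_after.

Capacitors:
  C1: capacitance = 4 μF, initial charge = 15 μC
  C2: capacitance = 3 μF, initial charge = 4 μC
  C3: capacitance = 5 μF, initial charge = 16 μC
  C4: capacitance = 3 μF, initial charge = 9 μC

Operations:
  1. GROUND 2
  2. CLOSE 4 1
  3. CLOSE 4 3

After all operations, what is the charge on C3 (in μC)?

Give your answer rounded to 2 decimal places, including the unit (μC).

Initial: C1(4μF, Q=15μC, V=3.75V), C2(3μF, Q=4μC, V=1.33V), C3(5μF, Q=16μC, V=3.20V), C4(3μF, Q=9μC, V=3.00V)
Op 1: GROUND 2: Q2=0; energy lost=2.667
Op 2: CLOSE 4-1: Q_total=24.00, C_total=7.00, V=3.43; Q4=10.29, Q1=13.71; dissipated=0.482
Op 3: CLOSE 4-3: Q_total=26.29, C_total=8.00, V=3.29; Q4=9.86, Q3=16.43; dissipated=0.049
Final charges: Q1=13.71, Q2=0.00, Q3=16.43, Q4=9.86

Answer: 16.43 μC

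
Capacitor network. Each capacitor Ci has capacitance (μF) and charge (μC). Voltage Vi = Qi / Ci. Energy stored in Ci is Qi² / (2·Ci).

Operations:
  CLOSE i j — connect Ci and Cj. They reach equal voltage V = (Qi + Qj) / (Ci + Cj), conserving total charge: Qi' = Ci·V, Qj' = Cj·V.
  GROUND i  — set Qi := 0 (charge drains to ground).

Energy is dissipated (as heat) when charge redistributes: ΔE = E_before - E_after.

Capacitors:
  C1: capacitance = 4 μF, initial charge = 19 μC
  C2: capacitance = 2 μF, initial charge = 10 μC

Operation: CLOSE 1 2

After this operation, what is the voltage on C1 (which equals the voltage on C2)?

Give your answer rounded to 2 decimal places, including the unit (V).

Initial: C1(4μF, Q=19μC, V=4.75V), C2(2μF, Q=10μC, V=5.00V)
Op 1: CLOSE 1-2: Q_total=29.00, C_total=6.00, V=4.83; Q1=19.33, Q2=9.67; dissipated=0.042

Answer: 4.83 V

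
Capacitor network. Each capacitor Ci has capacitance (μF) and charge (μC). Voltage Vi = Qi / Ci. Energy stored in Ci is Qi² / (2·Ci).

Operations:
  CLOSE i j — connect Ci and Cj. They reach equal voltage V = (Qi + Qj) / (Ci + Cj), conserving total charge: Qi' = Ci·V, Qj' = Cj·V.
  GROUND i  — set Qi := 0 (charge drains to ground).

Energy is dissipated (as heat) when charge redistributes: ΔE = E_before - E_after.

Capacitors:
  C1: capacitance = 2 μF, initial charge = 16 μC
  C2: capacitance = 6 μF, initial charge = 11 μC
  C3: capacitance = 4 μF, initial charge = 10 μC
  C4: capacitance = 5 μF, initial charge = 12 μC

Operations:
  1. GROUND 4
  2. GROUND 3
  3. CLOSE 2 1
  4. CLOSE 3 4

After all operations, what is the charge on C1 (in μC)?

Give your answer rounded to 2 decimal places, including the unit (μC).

Initial: C1(2μF, Q=16μC, V=8.00V), C2(6μF, Q=11μC, V=1.83V), C3(4μF, Q=10μC, V=2.50V), C4(5μF, Q=12μC, V=2.40V)
Op 1: GROUND 4: Q4=0; energy lost=14.400
Op 2: GROUND 3: Q3=0; energy lost=12.500
Op 3: CLOSE 2-1: Q_total=27.00, C_total=8.00, V=3.38; Q2=20.25, Q1=6.75; dissipated=28.521
Op 4: CLOSE 3-4: Q_total=0.00, C_total=9.00, V=0.00; Q3=0.00, Q4=0.00; dissipated=0.000
Final charges: Q1=6.75, Q2=20.25, Q3=0.00, Q4=0.00

Answer: 6.75 μC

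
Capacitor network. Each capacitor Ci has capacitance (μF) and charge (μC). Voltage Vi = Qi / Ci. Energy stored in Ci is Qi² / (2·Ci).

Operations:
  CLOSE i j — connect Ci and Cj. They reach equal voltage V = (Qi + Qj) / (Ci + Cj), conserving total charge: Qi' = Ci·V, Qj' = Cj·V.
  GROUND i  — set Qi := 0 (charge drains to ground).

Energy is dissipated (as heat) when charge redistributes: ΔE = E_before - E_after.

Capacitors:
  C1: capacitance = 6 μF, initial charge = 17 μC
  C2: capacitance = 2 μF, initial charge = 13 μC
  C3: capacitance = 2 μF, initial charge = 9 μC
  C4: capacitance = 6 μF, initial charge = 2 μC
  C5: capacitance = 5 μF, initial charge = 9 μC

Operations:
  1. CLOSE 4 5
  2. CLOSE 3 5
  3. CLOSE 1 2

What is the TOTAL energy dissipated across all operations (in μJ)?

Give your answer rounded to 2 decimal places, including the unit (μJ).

Answer: 21.77 μJ

Derivation:
Initial: C1(6μF, Q=17μC, V=2.83V), C2(2μF, Q=13μC, V=6.50V), C3(2μF, Q=9μC, V=4.50V), C4(6μF, Q=2μC, V=0.33V), C5(5μF, Q=9μC, V=1.80V)
Op 1: CLOSE 4-5: Q_total=11.00, C_total=11.00, V=1.00; Q4=6.00, Q5=5.00; dissipated=2.933
Op 2: CLOSE 3-5: Q_total=14.00, C_total=7.00, V=2.00; Q3=4.00, Q5=10.00; dissipated=8.750
Op 3: CLOSE 1-2: Q_total=30.00, C_total=8.00, V=3.75; Q1=22.50, Q2=7.50; dissipated=10.083
Total dissipated: 21.767 μJ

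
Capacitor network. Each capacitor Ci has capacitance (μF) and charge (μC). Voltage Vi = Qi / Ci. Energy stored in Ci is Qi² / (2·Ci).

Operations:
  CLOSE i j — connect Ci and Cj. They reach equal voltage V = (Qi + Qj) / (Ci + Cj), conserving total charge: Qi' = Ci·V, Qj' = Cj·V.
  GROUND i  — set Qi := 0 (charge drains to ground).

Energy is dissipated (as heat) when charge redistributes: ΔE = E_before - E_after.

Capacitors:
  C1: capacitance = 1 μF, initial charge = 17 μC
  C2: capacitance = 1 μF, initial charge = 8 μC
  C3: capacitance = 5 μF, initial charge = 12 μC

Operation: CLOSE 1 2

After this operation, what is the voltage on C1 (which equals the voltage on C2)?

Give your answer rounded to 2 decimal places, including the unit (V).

Initial: C1(1μF, Q=17μC, V=17.00V), C2(1μF, Q=8μC, V=8.00V), C3(5μF, Q=12μC, V=2.40V)
Op 1: CLOSE 1-2: Q_total=25.00, C_total=2.00, V=12.50; Q1=12.50, Q2=12.50; dissipated=20.250

Answer: 12.50 V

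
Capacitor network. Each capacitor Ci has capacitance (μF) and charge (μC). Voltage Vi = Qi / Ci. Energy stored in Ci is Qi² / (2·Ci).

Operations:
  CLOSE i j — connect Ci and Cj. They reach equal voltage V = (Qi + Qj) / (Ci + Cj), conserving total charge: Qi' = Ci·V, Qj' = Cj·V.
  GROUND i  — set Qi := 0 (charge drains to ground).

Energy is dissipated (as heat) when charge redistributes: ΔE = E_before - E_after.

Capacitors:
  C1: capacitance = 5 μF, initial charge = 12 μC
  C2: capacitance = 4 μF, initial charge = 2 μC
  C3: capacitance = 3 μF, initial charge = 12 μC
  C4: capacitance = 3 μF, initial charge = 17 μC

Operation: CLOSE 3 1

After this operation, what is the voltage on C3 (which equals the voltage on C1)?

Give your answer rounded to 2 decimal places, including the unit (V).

Initial: C1(5μF, Q=12μC, V=2.40V), C2(4μF, Q=2μC, V=0.50V), C3(3μF, Q=12μC, V=4.00V), C4(3μF, Q=17μC, V=5.67V)
Op 1: CLOSE 3-1: Q_total=24.00, C_total=8.00, V=3.00; Q3=9.00, Q1=15.00; dissipated=2.400

Answer: 3.00 V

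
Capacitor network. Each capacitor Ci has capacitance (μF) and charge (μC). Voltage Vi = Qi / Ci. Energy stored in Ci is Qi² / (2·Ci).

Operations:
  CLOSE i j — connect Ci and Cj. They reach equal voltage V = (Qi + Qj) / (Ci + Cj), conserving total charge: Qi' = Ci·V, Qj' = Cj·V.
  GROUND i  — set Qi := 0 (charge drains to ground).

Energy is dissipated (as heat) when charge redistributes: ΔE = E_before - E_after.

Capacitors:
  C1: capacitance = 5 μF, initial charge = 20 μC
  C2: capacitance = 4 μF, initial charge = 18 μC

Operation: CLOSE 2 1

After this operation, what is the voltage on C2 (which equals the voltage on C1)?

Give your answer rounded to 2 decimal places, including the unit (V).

Initial: C1(5μF, Q=20μC, V=4.00V), C2(4μF, Q=18μC, V=4.50V)
Op 1: CLOSE 2-1: Q_total=38.00, C_total=9.00, V=4.22; Q2=16.89, Q1=21.11; dissipated=0.278

Answer: 4.22 V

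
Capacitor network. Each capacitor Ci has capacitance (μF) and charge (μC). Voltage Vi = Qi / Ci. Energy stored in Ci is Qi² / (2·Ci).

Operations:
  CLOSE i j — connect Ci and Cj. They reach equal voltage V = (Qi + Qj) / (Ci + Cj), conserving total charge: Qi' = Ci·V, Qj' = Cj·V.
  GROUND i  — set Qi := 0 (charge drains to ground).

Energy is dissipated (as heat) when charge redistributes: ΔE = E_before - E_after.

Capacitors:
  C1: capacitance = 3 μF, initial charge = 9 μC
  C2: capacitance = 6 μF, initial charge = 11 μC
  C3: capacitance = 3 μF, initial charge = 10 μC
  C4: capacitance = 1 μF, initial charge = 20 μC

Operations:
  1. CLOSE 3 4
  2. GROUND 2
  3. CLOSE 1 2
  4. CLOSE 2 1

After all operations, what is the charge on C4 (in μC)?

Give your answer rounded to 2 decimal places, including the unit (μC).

Initial: C1(3μF, Q=9μC, V=3.00V), C2(6μF, Q=11μC, V=1.83V), C3(3μF, Q=10μC, V=3.33V), C4(1μF, Q=20μC, V=20.00V)
Op 1: CLOSE 3-4: Q_total=30.00, C_total=4.00, V=7.50; Q3=22.50, Q4=7.50; dissipated=104.167
Op 2: GROUND 2: Q2=0; energy lost=10.083
Op 3: CLOSE 1-2: Q_total=9.00, C_total=9.00, V=1.00; Q1=3.00, Q2=6.00; dissipated=9.000
Op 4: CLOSE 2-1: Q_total=9.00, C_total=9.00, V=1.00; Q2=6.00, Q1=3.00; dissipated=0.000
Final charges: Q1=3.00, Q2=6.00, Q3=22.50, Q4=7.50

Answer: 7.50 μC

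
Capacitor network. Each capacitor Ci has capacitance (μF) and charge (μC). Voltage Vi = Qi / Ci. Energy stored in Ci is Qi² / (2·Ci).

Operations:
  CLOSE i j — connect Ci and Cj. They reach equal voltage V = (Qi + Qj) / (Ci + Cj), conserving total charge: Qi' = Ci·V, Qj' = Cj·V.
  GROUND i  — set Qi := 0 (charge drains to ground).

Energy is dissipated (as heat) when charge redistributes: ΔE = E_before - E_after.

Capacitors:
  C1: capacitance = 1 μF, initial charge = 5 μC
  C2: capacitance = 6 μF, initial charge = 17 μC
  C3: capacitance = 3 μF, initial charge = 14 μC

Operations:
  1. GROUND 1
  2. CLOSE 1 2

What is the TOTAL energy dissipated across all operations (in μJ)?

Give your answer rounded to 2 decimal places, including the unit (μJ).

Initial: C1(1μF, Q=5μC, V=5.00V), C2(6μF, Q=17μC, V=2.83V), C3(3μF, Q=14μC, V=4.67V)
Op 1: GROUND 1: Q1=0; energy lost=12.500
Op 2: CLOSE 1-2: Q_total=17.00, C_total=7.00, V=2.43; Q1=2.43, Q2=14.57; dissipated=3.440
Total dissipated: 15.940 μJ

Answer: 15.94 μJ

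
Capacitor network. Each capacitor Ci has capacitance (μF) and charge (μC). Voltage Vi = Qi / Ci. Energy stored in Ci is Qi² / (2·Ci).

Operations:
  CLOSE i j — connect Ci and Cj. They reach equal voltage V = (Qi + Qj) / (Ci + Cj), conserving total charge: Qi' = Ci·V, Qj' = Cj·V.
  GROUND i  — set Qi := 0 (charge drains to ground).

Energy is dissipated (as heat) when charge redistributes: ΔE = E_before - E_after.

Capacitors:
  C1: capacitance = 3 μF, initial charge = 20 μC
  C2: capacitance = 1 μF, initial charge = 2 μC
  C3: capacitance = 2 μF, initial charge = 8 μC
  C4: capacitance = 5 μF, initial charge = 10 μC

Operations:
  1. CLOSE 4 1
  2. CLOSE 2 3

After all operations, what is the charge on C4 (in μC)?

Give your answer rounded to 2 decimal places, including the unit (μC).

Answer: 18.75 μC

Derivation:
Initial: C1(3μF, Q=20μC, V=6.67V), C2(1μF, Q=2μC, V=2.00V), C3(2μF, Q=8μC, V=4.00V), C4(5μF, Q=10μC, V=2.00V)
Op 1: CLOSE 4-1: Q_total=30.00, C_total=8.00, V=3.75; Q4=18.75, Q1=11.25; dissipated=20.417
Op 2: CLOSE 2-3: Q_total=10.00, C_total=3.00, V=3.33; Q2=3.33, Q3=6.67; dissipated=1.333
Final charges: Q1=11.25, Q2=3.33, Q3=6.67, Q4=18.75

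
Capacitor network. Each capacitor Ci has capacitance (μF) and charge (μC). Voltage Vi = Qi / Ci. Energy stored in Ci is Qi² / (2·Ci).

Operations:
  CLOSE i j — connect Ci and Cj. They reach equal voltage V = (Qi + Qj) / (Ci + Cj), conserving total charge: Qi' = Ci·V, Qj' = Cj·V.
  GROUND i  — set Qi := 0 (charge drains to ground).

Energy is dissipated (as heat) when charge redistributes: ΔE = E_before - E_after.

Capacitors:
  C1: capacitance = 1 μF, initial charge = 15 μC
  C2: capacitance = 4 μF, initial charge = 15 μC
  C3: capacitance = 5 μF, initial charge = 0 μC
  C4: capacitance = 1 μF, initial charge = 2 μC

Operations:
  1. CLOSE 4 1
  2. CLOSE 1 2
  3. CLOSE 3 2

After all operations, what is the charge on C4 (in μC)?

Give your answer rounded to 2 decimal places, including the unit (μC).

Answer: 8.50 μC

Derivation:
Initial: C1(1μF, Q=15μC, V=15.00V), C2(4μF, Q=15μC, V=3.75V), C3(5μF, Q=0μC, V=0.00V), C4(1μF, Q=2μC, V=2.00V)
Op 1: CLOSE 4-1: Q_total=17.00, C_total=2.00, V=8.50; Q4=8.50, Q1=8.50; dissipated=42.250
Op 2: CLOSE 1-2: Q_total=23.50, C_total=5.00, V=4.70; Q1=4.70, Q2=18.80; dissipated=9.025
Op 3: CLOSE 3-2: Q_total=18.80, C_total=9.00, V=2.09; Q3=10.44, Q2=8.36; dissipated=24.544
Final charges: Q1=4.70, Q2=8.36, Q3=10.44, Q4=8.50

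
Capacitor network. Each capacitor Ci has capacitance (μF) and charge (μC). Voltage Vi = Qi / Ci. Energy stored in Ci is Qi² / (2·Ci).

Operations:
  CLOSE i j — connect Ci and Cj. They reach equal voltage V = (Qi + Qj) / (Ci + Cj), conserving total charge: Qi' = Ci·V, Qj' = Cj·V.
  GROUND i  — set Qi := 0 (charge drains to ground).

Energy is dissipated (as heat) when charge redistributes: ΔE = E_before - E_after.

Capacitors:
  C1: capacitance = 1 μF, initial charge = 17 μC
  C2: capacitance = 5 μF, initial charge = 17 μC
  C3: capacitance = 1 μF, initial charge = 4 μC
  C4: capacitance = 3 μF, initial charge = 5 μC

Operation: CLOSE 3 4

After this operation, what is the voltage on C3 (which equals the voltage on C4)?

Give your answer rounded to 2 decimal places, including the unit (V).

Answer: 2.25 V

Derivation:
Initial: C1(1μF, Q=17μC, V=17.00V), C2(5μF, Q=17μC, V=3.40V), C3(1μF, Q=4μC, V=4.00V), C4(3μF, Q=5μC, V=1.67V)
Op 1: CLOSE 3-4: Q_total=9.00, C_total=4.00, V=2.25; Q3=2.25, Q4=6.75; dissipated=2.042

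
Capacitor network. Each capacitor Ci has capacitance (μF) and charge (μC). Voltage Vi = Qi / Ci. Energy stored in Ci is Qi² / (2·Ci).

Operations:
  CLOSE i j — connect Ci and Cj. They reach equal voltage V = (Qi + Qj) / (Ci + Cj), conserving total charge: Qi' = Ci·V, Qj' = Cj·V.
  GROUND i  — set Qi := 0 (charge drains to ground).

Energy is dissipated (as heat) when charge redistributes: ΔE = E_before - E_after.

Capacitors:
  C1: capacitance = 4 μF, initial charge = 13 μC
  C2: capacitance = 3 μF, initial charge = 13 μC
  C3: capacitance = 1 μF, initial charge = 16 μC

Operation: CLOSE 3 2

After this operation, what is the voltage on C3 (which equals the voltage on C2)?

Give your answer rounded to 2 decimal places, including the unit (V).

Initial: C1(4μF, Q=13μC, V=3.25V), C2(3μF, Q=13μC, V=4.33V), C3(1μF, Q=16μC, V=16.00V)
Op 1: CLOSE 3-2: Q_total=29.00, C_total=4.00, V=7.25; Q3=7.25, Q2=21.75; dissipated=51.042

Answer: 7.25 V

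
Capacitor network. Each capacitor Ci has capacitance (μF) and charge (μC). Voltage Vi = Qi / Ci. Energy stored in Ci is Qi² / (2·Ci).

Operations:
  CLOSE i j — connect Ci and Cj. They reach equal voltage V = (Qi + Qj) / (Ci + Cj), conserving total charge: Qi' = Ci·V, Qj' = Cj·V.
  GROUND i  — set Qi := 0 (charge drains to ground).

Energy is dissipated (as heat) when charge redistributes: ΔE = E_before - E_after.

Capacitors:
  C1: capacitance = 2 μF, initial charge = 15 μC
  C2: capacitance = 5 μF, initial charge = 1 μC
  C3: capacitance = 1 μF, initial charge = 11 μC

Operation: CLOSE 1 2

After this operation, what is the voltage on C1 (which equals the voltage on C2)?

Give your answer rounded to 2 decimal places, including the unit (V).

Initial: C1(2μF, Q=15μC, V=7.50V), C2(5μF, Q=1μC, V=0.20V), C3(1μF, Q=11μC, V=11.00V)
Op 1: CLOSE 1-2: Q_total=16.00, C_total=7.00, V=2.29; Q1=4.57, Q2=11.43; dissipated=38.064

Answer: 2.29 V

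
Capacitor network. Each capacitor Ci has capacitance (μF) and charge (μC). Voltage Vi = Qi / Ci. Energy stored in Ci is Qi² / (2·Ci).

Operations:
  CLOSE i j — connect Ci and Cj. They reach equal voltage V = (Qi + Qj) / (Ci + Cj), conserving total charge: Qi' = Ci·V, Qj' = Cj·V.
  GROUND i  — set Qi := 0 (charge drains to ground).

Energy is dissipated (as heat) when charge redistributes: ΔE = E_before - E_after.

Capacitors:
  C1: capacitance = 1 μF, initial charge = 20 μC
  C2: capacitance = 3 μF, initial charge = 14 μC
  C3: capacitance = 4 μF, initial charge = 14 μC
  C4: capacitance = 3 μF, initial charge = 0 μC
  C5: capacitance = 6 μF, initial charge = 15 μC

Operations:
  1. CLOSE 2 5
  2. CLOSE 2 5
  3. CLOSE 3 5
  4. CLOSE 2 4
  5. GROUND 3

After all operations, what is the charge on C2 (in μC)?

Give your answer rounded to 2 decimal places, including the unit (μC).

Initial: C1(1μF, Q=20μC, V=20.00V), C2(3μF, Q=14μC, V=4.67V), C3(4μF, Q=14μC, V=3.50V), C4(3μF, Q=0μC, V=0.00V), C5(6μF, Q=15μC, V=2.50V)
Op 1: CLOSE 2-5: Q_total=29.00, C_total=9.00, V=3.22; Q2=9.67, Q5=19.33; dissipated=4.694
Op 2: CLOSE 2-5: Q_total=29.00, C_total=9.00, V=3.22; Q2=9.67, Q5=19.33; dissipated=0.000
Op 3: CLOSE 3-5: Q_total=33.33, C_total=10.00, V=3.33; Q3=13.33, Q5=20.00; dissipated=0.093
Op 4: CLOSE 2-4: Q_total=9.67, C_total=6.00, V=1.61; Q2=4.83, Q4=4.83; dissipated=7.787
Op 5: GROUND 3: Q3=0; energy lost=22.222
Final charges: Q1=20.00, Q2=4.83, Q3=0.00, Q4=4.83, Q5=20.00

Answer: 4.83 μC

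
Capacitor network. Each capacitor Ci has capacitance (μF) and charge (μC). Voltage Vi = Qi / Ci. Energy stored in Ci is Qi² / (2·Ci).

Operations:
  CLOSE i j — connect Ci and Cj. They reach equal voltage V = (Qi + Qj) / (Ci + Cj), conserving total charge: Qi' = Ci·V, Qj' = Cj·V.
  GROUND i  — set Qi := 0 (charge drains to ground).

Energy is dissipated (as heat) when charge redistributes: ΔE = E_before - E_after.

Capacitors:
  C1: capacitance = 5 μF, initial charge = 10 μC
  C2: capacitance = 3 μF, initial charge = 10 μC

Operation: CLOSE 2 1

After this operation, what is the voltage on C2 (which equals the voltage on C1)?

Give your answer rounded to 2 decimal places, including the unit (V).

Initial: C1(5μF, Q=10μC, V=2.00V), C2(3μF, Q=10μC, V=3.33V)
Op 1: CLOSE 2-1: Q_total=20.00, C_total=8.00, V=2.50; Q2=7.50, Q1=12.50; dissipated=1.667

Answer: 2.50 V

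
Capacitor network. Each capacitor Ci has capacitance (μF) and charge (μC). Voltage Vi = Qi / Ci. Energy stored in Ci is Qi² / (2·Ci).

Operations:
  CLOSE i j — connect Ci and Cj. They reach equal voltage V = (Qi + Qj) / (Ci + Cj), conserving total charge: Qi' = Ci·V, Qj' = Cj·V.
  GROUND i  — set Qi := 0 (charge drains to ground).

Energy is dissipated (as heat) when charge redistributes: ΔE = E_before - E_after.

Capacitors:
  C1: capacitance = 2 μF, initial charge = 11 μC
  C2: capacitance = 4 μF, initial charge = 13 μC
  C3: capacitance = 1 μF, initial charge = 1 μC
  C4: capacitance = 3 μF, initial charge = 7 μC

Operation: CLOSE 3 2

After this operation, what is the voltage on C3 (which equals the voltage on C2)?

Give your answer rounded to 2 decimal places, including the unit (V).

Answer: 2.80 V

Derivation:
Initial: C1(2μF, Q=11μC, V=5.50V), C2(4μF, Q=13μC, V=3.25V), C3(1μF, Q=1μC, V=1.00V), C4(3μF, Q=7μC, V=2.33V)
Op 1: CLOSE 3-2: Q_total=14.00, C_total=5.00, V=2.80; Q3=2.80, Q2=11.20; dissipated=2.025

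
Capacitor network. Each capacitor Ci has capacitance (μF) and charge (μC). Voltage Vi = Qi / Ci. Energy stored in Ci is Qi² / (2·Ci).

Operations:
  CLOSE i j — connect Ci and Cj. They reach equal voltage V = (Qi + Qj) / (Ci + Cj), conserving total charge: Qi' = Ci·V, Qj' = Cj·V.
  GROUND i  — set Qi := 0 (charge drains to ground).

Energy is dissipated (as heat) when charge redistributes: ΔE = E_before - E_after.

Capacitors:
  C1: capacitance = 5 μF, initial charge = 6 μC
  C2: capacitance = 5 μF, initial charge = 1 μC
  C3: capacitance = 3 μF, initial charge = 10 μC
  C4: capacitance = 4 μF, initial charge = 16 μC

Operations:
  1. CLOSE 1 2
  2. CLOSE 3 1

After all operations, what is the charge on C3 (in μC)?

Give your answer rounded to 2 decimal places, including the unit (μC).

Answer: 5.06 μC

Derivation:
Initial: C1(5μF, Q=6μC, V=1.20V), C2(5μF, Q=1μC, V=0.20V), C3(3μF, Q=10μC, V=3.33V), C4(4μF, Q=16μC, V=4.00V)
Op 1: CLOSE 1-2: Q_total=7.00, C_total=10.00, V=0.70; Q1=3.50, Q2=3.50; dissipated=1.250
Op 2: CLOSE 3-1: Q_total=13.50, C_total=8.00, V=1.69; Q3=5.06, Q1=8.44; dissipated=6.501
Final charges: Q1=8.44, Q2=3.50, Q3=5.06, Q4=16.00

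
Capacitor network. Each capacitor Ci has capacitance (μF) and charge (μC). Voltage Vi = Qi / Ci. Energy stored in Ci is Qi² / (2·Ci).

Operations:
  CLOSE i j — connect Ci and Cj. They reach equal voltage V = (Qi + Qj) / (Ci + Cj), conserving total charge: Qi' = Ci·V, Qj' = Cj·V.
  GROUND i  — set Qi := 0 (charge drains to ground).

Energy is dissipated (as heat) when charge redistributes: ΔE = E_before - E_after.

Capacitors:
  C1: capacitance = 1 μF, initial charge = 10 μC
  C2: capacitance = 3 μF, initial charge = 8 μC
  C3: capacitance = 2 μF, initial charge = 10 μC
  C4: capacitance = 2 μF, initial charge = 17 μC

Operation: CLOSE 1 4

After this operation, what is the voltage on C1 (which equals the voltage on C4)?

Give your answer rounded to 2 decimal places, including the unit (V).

Answer: 9.00 V

Derivation:
Initial: C1(1μF, Q=10μC, V=10.00V), C2(3μF, Q=8μC, V=2.67V), C3(2μF, Q=10μC, V=5.00V), C4(2μF, Q=17μC, V=8.50V)
Op 1: CLOSE 1-4: Q_total=27.00, C_total=3.00, V=9.00; Q1=9.00, Q4=18.00; dissipated=0.750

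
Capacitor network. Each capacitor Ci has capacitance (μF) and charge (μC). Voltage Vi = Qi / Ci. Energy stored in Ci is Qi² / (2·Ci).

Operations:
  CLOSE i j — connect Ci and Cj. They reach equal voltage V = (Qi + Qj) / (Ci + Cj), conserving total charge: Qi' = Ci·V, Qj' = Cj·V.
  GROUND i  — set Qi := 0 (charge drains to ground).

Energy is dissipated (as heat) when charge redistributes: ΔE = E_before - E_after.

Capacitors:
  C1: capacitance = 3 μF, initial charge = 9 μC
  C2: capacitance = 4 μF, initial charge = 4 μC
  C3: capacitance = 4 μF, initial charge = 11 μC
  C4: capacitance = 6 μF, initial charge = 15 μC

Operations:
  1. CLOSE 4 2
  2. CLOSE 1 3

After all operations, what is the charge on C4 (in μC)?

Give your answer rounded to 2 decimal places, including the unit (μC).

Answer: 11.40 μC

Derivation:
Initial: C1(3μF, Q=9μC, V=3.00V), C2(4μF, Q=4μC, V=1.00V), C3(4μF, Q=11μC, V=2.75V), C4(6μF, Q=15μC, V=2.50V)
Op 1: CLOSE 4-2: Q_total=19.00, C_total=10.00, V=1.90; Q4=11.40, Q2=7.60; dissipated=2.700
Op 2: CLOSE 1-3: Q_total=20.00, C_total=7.00, V=2.86; Q1=8.57, Q3=11.43; dissipated=0.054
Final charges: Q1=8.57, Q2=7.60, Q3=11.43, Q4=11.40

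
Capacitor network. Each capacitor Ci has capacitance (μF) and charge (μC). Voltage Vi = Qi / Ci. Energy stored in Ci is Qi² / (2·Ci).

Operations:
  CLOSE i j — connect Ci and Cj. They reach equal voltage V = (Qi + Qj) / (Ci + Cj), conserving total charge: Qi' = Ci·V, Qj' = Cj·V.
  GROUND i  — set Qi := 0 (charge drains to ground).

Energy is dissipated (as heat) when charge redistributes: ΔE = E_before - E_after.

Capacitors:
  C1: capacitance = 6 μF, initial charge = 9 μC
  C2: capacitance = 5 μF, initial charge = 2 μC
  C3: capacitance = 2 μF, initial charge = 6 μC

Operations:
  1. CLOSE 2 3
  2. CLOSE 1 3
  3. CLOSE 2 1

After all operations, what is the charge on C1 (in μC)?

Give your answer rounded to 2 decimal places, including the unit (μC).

Initial: C1(6μF, Q=9μC, V=1.50V), C2(5μF, Q=2μC, V=0.40V), C3(2μF, Q=6μC, V=3.00V)
Op 1: CLOSE 2-3: Q_total=8.00, C_total=7.00, V=1.14; Q2=5.71, Q3=2.29; dissipated=4.829
Op 2: CLOSE 1-3: Q_total=11.29, C_total=8.00, V=1.41; Q1=8.46, Q3=2.82; dissipated=0.096
Op 3: CLOSE 2-1: Q_total=14.18, C_total=11.00, V=1.29; Q2=6.44, Q1=7.73; dissipated=0.098
Final charges: Q1=7.73, Q2=6.44, Q3=2.82

Answer: 7.73 μC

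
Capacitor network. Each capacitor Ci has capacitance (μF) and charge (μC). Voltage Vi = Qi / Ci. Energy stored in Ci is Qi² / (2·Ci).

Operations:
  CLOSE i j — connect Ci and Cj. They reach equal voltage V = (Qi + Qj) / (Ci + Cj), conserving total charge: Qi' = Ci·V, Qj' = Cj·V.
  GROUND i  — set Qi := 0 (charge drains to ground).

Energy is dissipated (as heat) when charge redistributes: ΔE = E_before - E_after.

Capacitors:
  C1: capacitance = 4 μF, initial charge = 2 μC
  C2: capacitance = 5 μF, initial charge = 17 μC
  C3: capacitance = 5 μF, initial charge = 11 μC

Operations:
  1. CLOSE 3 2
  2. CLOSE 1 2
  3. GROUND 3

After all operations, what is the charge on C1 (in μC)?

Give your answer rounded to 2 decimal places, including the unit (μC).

Answer: 7.11 μC

Derivation:
Initial: C1(4μF, Q=2μC, V=0.50V), C2(5μF, Q=17μC, V=3.40V), C3(5μF, Q=11μC, V=2.20V)
Op 1: CLOSE 3-2: Q_total=28.00, C_total=10.00, V=2.80; Q3=14.00, Q2=14.00; dissipated=1.800
Op 2: CLOSE 1-2: Q_total=16.00, C_total=9.00, V=1.78; Q1=7.11, Q2=8.89; dissipated=5.878
Op 3: GROUND 3: Q3=0; energy lost=19.600
Final charges: Q1=7.11, Q2=8.89, Q3=0.00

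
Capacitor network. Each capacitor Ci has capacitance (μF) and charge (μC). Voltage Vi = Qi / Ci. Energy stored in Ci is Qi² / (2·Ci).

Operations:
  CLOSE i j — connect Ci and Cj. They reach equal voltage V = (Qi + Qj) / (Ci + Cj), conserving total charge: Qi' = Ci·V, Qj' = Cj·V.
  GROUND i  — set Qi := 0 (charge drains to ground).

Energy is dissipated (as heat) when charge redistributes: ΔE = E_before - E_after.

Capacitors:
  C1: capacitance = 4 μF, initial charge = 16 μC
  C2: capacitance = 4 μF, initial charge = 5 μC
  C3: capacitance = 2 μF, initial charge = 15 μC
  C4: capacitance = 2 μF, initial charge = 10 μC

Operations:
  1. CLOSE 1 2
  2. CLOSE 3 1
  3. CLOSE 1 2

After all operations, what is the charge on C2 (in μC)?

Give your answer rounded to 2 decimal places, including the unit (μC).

Answer: 13.75 μC

Derivation:
Initial: C1(4μF, Q=16μC, V=4.00V), C2(4μF, Q=5μC, V=1.25V), C3(2μF, Q=15μC, V=7.50V), C4(2μF, Q=10μC, V=5.00V)
Op 1: CLOSE 1-2: Q_total=21.00, C_total=8.00, V=2.62; Q1=10.50, Q2=10.50; dissipated=7.562
Op 2: CLOSE 3-1: Q_total=25.50, C_total=6.00, V=4.25; Q3=8.50, Q1=17.00; dissipated=15.844
Op 3: CLOSE 1-2: Q_total=27.50, C_total=8.00, V=3.44; Q1=13.75, Q2=13.75; dissipated=2.641
Final charges: Q1=13.75, Q2=13.75, Q3=8.50, Q4=10.00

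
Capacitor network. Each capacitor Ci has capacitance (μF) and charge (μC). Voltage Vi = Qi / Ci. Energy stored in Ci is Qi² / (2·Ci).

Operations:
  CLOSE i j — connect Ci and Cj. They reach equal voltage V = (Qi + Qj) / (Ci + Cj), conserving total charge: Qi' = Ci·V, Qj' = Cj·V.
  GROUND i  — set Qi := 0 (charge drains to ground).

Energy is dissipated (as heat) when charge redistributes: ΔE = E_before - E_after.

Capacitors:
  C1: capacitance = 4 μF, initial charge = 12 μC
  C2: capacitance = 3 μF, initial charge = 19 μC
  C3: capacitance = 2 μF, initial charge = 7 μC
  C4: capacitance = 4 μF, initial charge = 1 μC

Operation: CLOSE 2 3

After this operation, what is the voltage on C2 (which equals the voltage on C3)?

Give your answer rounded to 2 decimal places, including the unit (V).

Initial: C1(4μF, Q=12μC, V=3.00V), C2(3μF, Q=19μC, V=6.33V), C3(2μF, Q=7μC, V=3.50V), C4(4μF, Q=1μC, V=0.25V)
Op 1: CLOSE 2-3: Q_total=26.00, C_total=5.00, V=5.20; Q2=15.60, Q3=10.40; dissipated=4.817

Answer: 5.20 V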